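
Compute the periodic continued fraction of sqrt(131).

Write x_i = (sqrt(131) + m_i)/d_i with (m_0, d_0) = (0, 1). a_0 = floor(sqrt(131)) = 11, since 11^2 = 121 <= 131 < 144 = 12^2.
Iterate m_{i+1} = d_i*a_i - m_i, d_{i+1} = (131 - m_{i+1}^2)/d_i, a_{i+1} = floor((a_0 + m_{i+1})/d_{i+1}):
  m_1 = 1*11 - 0 = 11, d_1 = (131 - 11^2)/1 = 10/1 = 10, a_1 = floor((11 + 11)/10) = 2.
  m_2 = 10*2 - 11 = 9, d_2 = (131 - 9^2)/10 = 50/10 = 5, a_2 = floor((11 + 9)/5) = 4.
  m_3 = 5*4 - 9 = 11, d_3 = (131 - 11^2)/5 = 10/5 = 2, a_3 = floor((11 + 11)/2) = 11.
  m_4 = 2*11 - 11 = 11, d_4 = (131 - 11^2)/2 = 10/2 = 5, a_4 = floor((11 + 11)/5) = 4.
  m_5 = 5*4 - 11 = 9, d_5 = (131 - 9^2)/5 = 50/5 = 10, a_5 = floor((11 + 9)/10) = 2.
  m_6 = 10*2 - 9 = 11, d_6 = (131 - 11^2)/10 = 10/10 = 1, a_6 = floor((11 + 11)/1) = 22.
  m_7 = 1*22 - 11 = 11, d_7 = (131 - 11^2)/1 = 10/1 = 10: (m_7, d_7) = (m_1, d_1) = (11, 10), so from here the quotients repeat a_1, ..., a_6; the period length is 6.
Hence the expansion of sqrt(131) is a_0 = 11 followed by the repeating block 2, 4, 11, 4, 2, 22 (period 6).

[11; (2, 4, 11, 4, 2, 22)]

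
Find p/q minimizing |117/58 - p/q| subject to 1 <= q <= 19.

Expand x = 117/58 as a continued fraction with the Euclidean algorithm:
  117 = 2*58 + 1, so a_0 = 2.
  58 = 58*1 + 0, so a_1 = 58.
so x = [2; 58].
Convergents (p_i = a_i*p_{i-1} + p_{i-2}, q_i = a_i*q_{i-1} + q_{i-2} with p_{-2}=0, p_{-1}=1, q_{-2}=1, q_{-1}=0), until the denominator exceeds 19:
  i=0: a_0=2, p_0 = 2*1 + 0 = 2, q_0 = 2*0 + 1 = 1.
  i=1: a_1=58, p_1 = 58*2 + 1 = 117, q_1 = 58*1 + 0 = 58.
q_1 = 58 > 19, so the last convergent with denominator <= 19 is p_0/q_0 = 2/1.
The closest fraction with denominator <= 19 is either p_0/q_0 or the intermediate fraction (k*p_0 + p_{-1})/(k*q_0 + q_{-1}) with the largest k >= 1 whose denominator stays <= 19; these approach x as k grows, and every other convergent or intermediate fraction in range is farther away.
Largest k: floor((19 - q_{-1})/q_0) = floor((19 - 0)/1) = 19 (using the seeds p_{-1} = 1, q_{-1} = 0).
That gives (19*2 + 1)/(19*1 + 0) = 39/19.
Compare the errors: |x - 2/1| = |117*1 - 2*58|/(58*1) = 1/58, and |x - 39/19| = |117*19 - 39*58|/(58*19) = 39/1102.
Cross-multiplying, 1*1102 = 1102 < 2262 = 39*58, so 1/58 is smaller: the convergent 2/1 is closer to x than 39/19.

2/1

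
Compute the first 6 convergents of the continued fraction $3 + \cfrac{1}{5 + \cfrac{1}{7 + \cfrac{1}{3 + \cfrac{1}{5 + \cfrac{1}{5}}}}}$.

Using the convergent recurrence p_i = a_i*p_{i-1} + p_{i-2}, q_i = a_i*q_{i-1} + q_{i-2} with p_{-2}=0, p_{-1}=1, q_{-2}=1, q_{-1}=0:
  i=0: a_0=3, p_0 = 3*1 + 0 = 3, q_0 = 3*0 + 1 = 1.
  i=1: a_1=5, p_1 = 5*3 + 1 = 16, q_1 = 5*1 + 0 = 5.
  i=2: a_2=7, p_2 = 7*16 + 3 = 115, q_2 = 7*5 + 1 = 36.
  i=3: a_3=3, p_3 = 3*115 + 16 = 361, q_3 = 3*36 + 5 = 113.
  i=4: a_4=5, p_4 = 5*361 + 115 = 1920, q_4 = 5*113 + 36 = 601.
  i=5: a_5=5, p_5 = 5*1920 + 361 = 9961, q_5 = 5*601 + 113 = 3118.

3/1, 16/5, 115/36, 361/113, 1920/601, 9961/3118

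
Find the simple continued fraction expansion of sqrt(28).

Write x_i = (sqrt(28) + m_i)/d_i with (m_0, d_0) = (0, 1). a_0 = floor(sqrt(28)) = 5, since 5^2 = 25 <= 28 < 36 = 6^2.
Iterate m_{i+1} = d_i*a_i - m_i, d_{i+1} = (28 - m_{i+1}^2)/d_i, a_{i+1} = floor((a_0 + m_{i+1})/d_{i+1}):
  m_1 = 1*5 - 0 = 5, d_1 = (28 - 5^2)/1 = 3/1 = 3, a_1 = floor((5 + 5)/3) = 3.
  m_2 = 3*3 - 5 = 4, d_2 = (28 - 4^2)/3 = 12/3 = 4, a_2 = floor((5 + 4)/4) = 2.
  m_3 = 4*2 - 4 = 4, d_3 = (28 - 4^2)/4 = 12/4 = 3, a_3 = floor((5 + 4)/3) = 3.
  m_4 = 3*3 - 4 = 5, d_4 = (28 - 5^2)/3 = 3/3 = 1, a_4 = floor((5 + 5)/1) = 10.
  m_5 = 1*10 - 5 = 5, d_5 = (28 - 5^2)/1 = 3/1 = 3: (m_5, d_5) = (m_1, d_1) = (5, 3), so from here the quotients repeat a_1, ..., a_4; the period length is 4.
Hence the expansion of sqrt(28) is a_0 = 5 followed by the repeating block 3, 2, 3, 10 (period 4).

[5; (3, 2, 3, 10)]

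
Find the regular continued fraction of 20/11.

Run the Euclidean algorithm on 20 and 11; the successive quotients are the partial quotients a_0, a_1, ... (each step inverts the fractional part left over by the previous one):
  20 = 1*11 + 9, so a_0 = 1.
  11 = 1*9 + 2, so a_1 = 1.
  9 = 4*2 + 1, so a_2 = 4.
  2 = 2*1 + 0, so a_3 = 2.
The remainder reaches 0 after 4 divisions, so the expansion has 4 partial quotients, read off in order.

[1; 1, 4, 2]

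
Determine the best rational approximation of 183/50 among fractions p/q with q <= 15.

Expand x = 183/50 as a continued fraction with the Euclidean algorithm:
  183 = 3*50 + 33, so a_0 = 3.
  50 = 1*33 + 17, so a_1 = 1.
  33 = 1*17 + 16, so a_2 = 1.
  17 = 1*16 + 1, so a_3 = 1.
  16 = 16*1 + 0, so a_4 = 16.
so x = [3; 1, 1, 1, 16].
Convergents (p_i = a_i*p_{i-1} + p_{i-2}, q_i = a_i*q_{i-1} + q_{i-2} with p_{-2}=0, p_{-1}=1, q_{-2}=1, q_{-1}=0), until the denominator exceeds 15:
  i=0: a_0=3, p_0 = 3*1 + 0 = 3, q_0 = 3*0 + 1 = 1.
  i=1: a_1=1, p_1 = 1*3 + 1 = 4, q_1 = 1*1 + 0 = 1.
  i=2: a_2=1, p_2 = 1*4 + 3 = 7, q_2 = 1*1 + 1 = 2.
  i=3: a_3=1, p_3 = 1*7 + 4 = 11, q_3 = 1*2 + 1 = 3.
  i=4: a_4=16, p_4 = 16*11 + 7 = 183, q_4 = 16*3 + 2 = 50.
q_4 = 50 > 15, so the last convergent with denominator <= 15 is p_3/q_3 = 11/3.
The closest fraction with denominator <= 15 is either p_3/q_3 or the intermediate fraction (k*p_3 + p_2)/(k*q_3 + q_2) with the largest k >= 1 whose denominator stays <= 15; these approach x as k grows, and every other convergent or intermediate fraction in range is farther away.
Largest k: floor((15 - q_2)/q_3) = floor((15 - 2)/3) = 4.
That gives (4*11 + 7)/(4*3 + 2) = 51/14.
Compare the errors: |x - 11/3| = |183*3 - 11*50|/(50*3) = 1/150, and |x - 51/14| = |183*14 - 51*50|/(50*14) = 12/700.
Cross-multiplying, 1*700 = 700 < 1800 = 12*150, so 1/150 is smaller: the convergent 11/3 is closer to x than 51/14.

11/3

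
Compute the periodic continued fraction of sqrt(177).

Write x_i = (sqrt(177) + m_i)/d_i with (m_0, d_0) = (0, 1). a_0 = floor(sqrt(177)) = 13, since 13^2 = 169 <= 177 < 196 = 14^2.
Iterate m_{i+1} = d_i*a_i - m_i, d_{i+1} = (177 - m_{i+1}^2)/d_i, a_{i+1} = floor((a_0 + m_{i+1})/d_{i+1}):
  m_1 = 1*13 - 0 = 13, d_1 = (177 - 13^2)/1 = 8/1 = 8, a_1 = floor((13 + 13)/8) = 3.
  m_2 = 8*3 - 13 = 11, d_2 = (177 - 11^2)/8 = 56/8 = 7, a_2 = floor((13 + 11)/7) = 3.
  m_3 = 7*3 - 11 = 10, d_3 = (177 - 10^2)/7 = 77/7 = 11, a_3 = floor((13 + 10)/11) = 2.
  m_4 = 11*2 - 10 = 12, d_4 = (177 - 12^2)/11 = 33/11 = 3, a_4 = floor((13 + 12)/3) = 8.
  m_5 = 3*8 - 12 = 12, d_5 = (177 - 12^2)/3 = 33/3 = 11, a_5 = floor((13 + 12)/11) = 2.
  m_6 = 11*2 - 12 = 10, d_6 = (177 - 10^2)/11 = 77/11 = 7, a_6 = floor((13 + 10)/7) = 3.
  m_7 = 7*3 - 10 = 11, d_7 = (177 - 11^2)/7 = 56/7 = 8, a_7 = floor((13 + 11)/8) = 3.
  m_8 = 8*3 - 11 = 13, d_8 = (177 - 13^2)/8 = 8/8 = 1, a_8 = floor((13 + 13)/1) = 26.
  m_9 = 1*26 - 13 = 13, d_9 = (177 - 13^2)/1 = 8/1 = 8: (m_9, d_9) = (m_1, d_1) = (13, 8), so from here the quotients repeat a_1, ..., a_8; the period length is 8.
Hence the expansion of sqrt(177) is a_0 = 13 followed by the repeating block 3, 3, 2, 8, 2, 3, 3, 26 (period 8).

[13; (3, 3, 2, 8, 2, 3, 3, 26)]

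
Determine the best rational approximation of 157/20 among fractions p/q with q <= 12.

Expand x = 157/20 as a continued fraction with the Euclidean algorithm:
  157 = 7*20 + 17, so a_0 = 7.
  20 = 1*17 + 3, so a_1 = 1.
  17 = 5*3 + 2, so a_2 = 5.
  3 = 1*2 + 1, so a_3 = 1.
  2 = 2*1 + 0, so a_4 = 2.
so x = [7; 1, 5, 1, 2].
Convergents (p_i = a_i*p_{i-1} + p_{i-2}, q_i = a_i*q_{i-1} + q_{i-2} with p_{-2}=0, p_{-1}=1, q_{-2}=1, q_{-1}=0), until the denominator exceeds 12:
  i=0: a_0=7, p_0 = 7*1 + 0 = 7, q_0 = 7*0 + 1 = 1.
  i=1: a_1=1, p_1 = 1*7 + 1 = 8, q_1 = 1*1 + 0 = 1.
  i=2: a_2=5, p_2 = 5*8 + 7 = 47, q_2 = 5*1 + 1 = 6.
  i=3: a_3=1, p_3 = 1*47 + 8 = 55, q_3 = 1*6 + 1 = 7.
  i=4: a_4=2, p_4 = 2*55 + 47 = 157, q_4 = 2*7 + 6 = 20.
q_4 = 20 > 12, so the last convergent with denominator <= 12 is p_3/q_3 = 55/7.
The closest fraction with denominator <= 12 is either p_3/q_3 or the intermediate fraction (k*p_3 + p_2)/(k*q_3 + q_2) with the largest k >= 1 whose denominator stays <= 12; these approach x as k grows, and every other convergent or intermediate fraction in range is farther away.
Largest k: floor((12 - q_2)/q_3) = floor((12 - 6)/7) = 0.
Since k = 0, no intermediate fraction beyond p_3/q_3 has denominator <= 12, so the convergent 55/7 is the closest (its error is |157*7 - 55*20|/(20*7) = 1/140).

55/7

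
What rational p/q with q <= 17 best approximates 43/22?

Expand x = 43/22 as a continued fraction with the Euclidean algorithm:
  43 = 1*22 + 21, so a_0 = 1.
  22 = 1*21 + 1, so a_1 = 1.
  21 = 21*1 + 0, so a_2 = 21.
so x = [1; 1, 21].
Convergents (p_i = a_i*p_{i-1} + p_{i-2}, q_i = a_i*q_{i-1} + q_{i-2} with p_{-2}=0, p_{-1}=1, q_{-2}=1, q_{-1}=0), until the denominator exceeds 17:
  i=0: a_0=1, p_0 = 1*1 + 0 = 1, q_0 = 1*0 + 1 = 1.
  i=1: a_1=1, p_1 = 1*1 + 1 = 2, q_1 = 1*1 + 0 = 1.
  i=2: a_2=21, p_2 = 21*2 + 1 = 43, q_2 = 21*1 + 1 = 22.
q_2 = 22 > 17, so the last convergent with denominator <= 17 is p_1/q_1 = 2/1.
The closest fraction with denominator <= 17 is either p_1/q_1 or the intermediate fraction (k*p_1 + p_0)/(k*q_1 + q_0) with the largest k >= 1 whose denominator stays <= 17; these approach x as k grows, and every other convergent or intermediate fraction in range is farther away.
Largest k: floor((17 - q_0)/q_1) = floor((17 - 1)/1) = 16.
That gives (16*2 + 1)/(16*1 + 1) = 33/17.
Compare the errors: |x - 2/1| = |43*1 - 2*22|/(22*1) = 1/22, and |x - 33/17| = |43*17 - 33*22|/(22*17) = 5/374.
Cross-multiplying, 5*22 = 110 < 374 = 1*374, so 5/374 is smaller: the intermediate fraction 33/17 is closer to x than 2/1.

33/17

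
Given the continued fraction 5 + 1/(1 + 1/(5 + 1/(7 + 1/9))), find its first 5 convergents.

5/1, 6/1, 35/6, 251/43, 2294/393

Using the convergent recurrence p_i = a_i*p_{i-1} + p_{i-2}, q_i = a_i*q_{i-1} + q_{i-2} with p_{-2}=0, p_{-1}=1, q_{-2}=1, q_{-1}=0:
  i=0: a_0=5, p_0 = 5*1 + 0 = 5, q_0 = 5*0 + 1 = 1.
  i=1: a_1=1, p_1 = 1*5 + 1 = 6, q_1 = 1*1 + 0 = 1.
  i=2: a_2=5, p_2 = 5*6 + 5 = 35, q_2 = 5*1 + 1 = 6.
  i=3: a_3=7, p_3 = 7*35 + 6 = 251, q_3 = 7*6 + 1 = 43.
  i=4: a_4=9, p_4 = 9*251 + 35 = 2294, q_4 = 9*43 + 6 = 393.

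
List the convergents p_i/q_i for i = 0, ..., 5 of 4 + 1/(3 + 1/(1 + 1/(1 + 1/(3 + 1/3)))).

4/1, 13/3, 17/4, 30/7, 107/25, 351/82

Using the convergent recurrence p_i = a_i*p_{i-1} + p_{i-2}, q_i = a_i*q_{i-1} + q_{i-2} with p_{-2}=0, p_{-1}=1, q_{-2}=1, q_{-1}=0:
  i=0: a_0=4, p_0 = 4*1 + 0 = 4, q_0 = 4*0 + 1 = 1.
  i=1: a_1=3, p_1 = 3*4 + 1 = 13, q_1 = 3*1 + 0 = 3.
  i=2: a_2=1, p_2 = 1*13 + 4 = 17, q_2 = 1*3 + 1 = 4.
  i=3: a_3=1, p_3 = 1*17 + 13 = 30, q_3 = 1*4 + 3 = 7.
  i=4: a_4=3, p_4 = 3*30 + 17 = 107, q_4 = 3*7 + 4 = 25.
  i=5: a_5=3, p_5 = 3*107 + 30 = 351, q_5 = 3*25 + 7 = 82.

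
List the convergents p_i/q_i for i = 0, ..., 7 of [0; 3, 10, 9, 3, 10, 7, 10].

0/1, 1/3, 10/31, 91/282, 283/877, 2921/9052, 20730/64241, 210221/651462

Using the convergent recurrence p_i = a_i*p_{i-1} + p_{i-2}, q_i = a_i*q_{i-1} + q_{i-2} with p_{-2}=0, p_{-1}=1, q_{-2}=1, q_{-1}=0:
  i=0: a_0=0, p_0 = 0*1 + 0 = 0, q_0 = 0*0 + 1 = 1.
  i=1: a_1=3, p_1 = 3*0 + 1 = 1, q_1 = 3*1 + 0 = 3.
  i=2: a_2=10, p_2 = 10*1 + 0 = 10, q_2 = 10*3 + 1 = 31.
  i=3: a_3=9, p_3 = 9*10 + 1 = 91, q_3 = 9*31 + 3 = 282.
  i=4: a_4=3, p_4 = 3*91 + 10 = 283, q_4 = 3*282 + 31 = 877.
  i=5: a_5=10, p_5 = 10*283 + 91 = 2921, q_5 = 10*877 + 282 = 9052.
  i=6: a_6=7, p_6 = 7*2921 + 283 = 20730, q_6 = 7*9052 + 877 = 64241.
  i=7: a_7=10, p_7 = 10*20730 + 2921 = 210221, q_7 = 10*64241 + 9052 = 651462.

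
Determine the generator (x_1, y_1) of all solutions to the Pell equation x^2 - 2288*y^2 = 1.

(x, y) = (287, 6)

First expand sqrt(2288) as a continued fraction. With x_i = (sqrt(2288) + m_i)/d_i and (m_0, d_0) = (0, 1): a_0 = floor(sqrt(2288)) = 47, since 47^2 = 2209 <= 2288 < 2304 = 48^2.
Iterate m_{i+1} = d_i*a_i - m_i, d_{i+1} = (2288 - m_{i+1}^2)/d_i, a_{i+1} = floor((a_0 + m_{i+1})/d_{i+1}):
  m_1 = 1*47 - 0 = 47, d_1 = (2288 - 47^2)/1 = 79/1 = 79, a_1 = floor((47 + 47)/79) = 1.
  m_2 = 79*1 - 47 = 32, d_2 = (2288 - 32^2)/79 = 1264/79 = 16, a_2 = floor((47 + 32)/16) = 4.
  m_3 = 16*4 - 32 = 32, d_3 = (2288 - 32^2)/16 = 1264/16 = 79, a_3 = floor((47 + 32)/79) = 1.
  m_4 = 79*1 - 32 = 47, d_4 = (2288 - 47^2)/79 = 79/79 = 1, a_4 = floor((47 + 47)/1) = 94.
  m_5 = 1*94 - 47 = 47, d_5 = (2288 - 47^2)/1 = 79/1 = 79: (m_5, d_5) = (m_1, d_1) = (47, 79), so from here the quotients repeat a_1, ..., a_4; the period length is 4.
So sqrt(2288) = [47; (1, 4, 1, 94)] with period length k = 4.
k is even, so the fundamental solution of x^2 - 2288y^2 = 1 is (p_{k-1}, q_{k-1}) = (p_3, q_3); compute convergents through index 3.
Convergents (p_i = a_i*p_{i-1} + p_{i-2}, q_i = a_i*q_{i-1} + q_{i-2} with p_{-2}=0, p_{-1}=1, q_{-2}=1, q_{-1}=0):
  i=0: a_0=47, p_0 = 47*1 + 0 = 47, q_0 = 47*0 + 1 = 1.
  i=1: a_1=1, p_1 = 1*47 + 1 = 48, q_1 = 1*1 + 0 = 1.
  i=2: a_2=4, p_2 = 4*48 + 47 = 239, q_2 = 4*1 + 1 = 5.
  i=3: a_3=1, p_3 = 1*239 + 48 = 287, q_3 = 1*5 + 1 = 6.
Check: 287^2 - 2288*6^2 = 82369 - 82368 = 1, so (x, y) = (287, 6) solves the equation, and by the theorem it is the least positive solution.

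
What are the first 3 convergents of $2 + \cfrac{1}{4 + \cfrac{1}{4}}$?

Using the convergent recurrence p_i = a_i*p_{i-1} + p_{i-2}, q_i = a_i*q_{i-1} + q_{i-2} with p_{-2}=0, p_{-1}=1, q_{-2}=1, q_{-1}=0:
  i=0: a_0=2, p_0 = 2*1 + 0 = 2, q_0 = 2*0 + 1 = 1.
  i=1: a_1=4, p_1 = 4*2 + 1 = 9, q_1 = 4*1 + 0 = 4.
  i=2: a_2=4, p_2 = 4*9 + 2 = 38, q_2 = 4*4 + 1 = 17.

2/1, 9/4, 38/17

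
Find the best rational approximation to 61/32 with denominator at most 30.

40/21

Expand x = 61/32 as a continued fraction with the Euclidean algorithm:
  61 = 1*32 + 29, so a_0 = 1.
  32 = 1*29 + 3, so a_1 = 1.
  29 = 9*3 + 2, so a_2 = 9.
  3 = 1*2 + 1, so a_3 = 1.
  2 = 2*1 + 0, so a_4 = 2.
so x = [1; 1, 9, 1, 2].
Convergents (p_i = a_i*p_{i-1} + p_{i-2}, q_i = a_i*q_{i-1} + q_{i-2} with p_{-2}=0, p_{-1}=1, q_{-2}=1, q_{-1}=0), until the denominator exceeds 30:
  i=0: a_0=1, p_0 = 1*1 + 0 = 1, q_0 = 1*0 + 1 = 1.
  i=1: a_1=1, p_1 = 1*1 + 1 = 2, q_1 = 1*1 + 0 = 1.
  i=2: a_2=9, p_2 = 9*2 + 1 = 19, q_2 = 9*1 + 1 = 10.
  i=3: a_3=1, p_3 = 1*19 + 2 = 21, q_3 = 1*10 + 1 = 11.
  i=4: a_4=2, p_4 = 2*21 + 19 = 61, q_4 = 2*11 + 10 = 32.
q_4 = 32 > 30, so the last convergent with denominator <= 30 is p_3/q_3 = 21/11.
The closest fraction with denominator <= 30 is either p_3/q_3 or the intermediate fraction (k*p_3 + p_2)/(k*q_3 + q_2) with the largest k >= 1 whose denominator stays <= 30; these approach x as k grows, and every other convergent or intermediate fraction in range is farther away.
Largest k: floor((30 - q_2)/q_3) = floor((30 - 10)/11) = 1.
That gives (1*21 + 19)/(1*11 + 10) = 40/21.
Compare the errors: |x - 21/11| = |61*11 - 21*32|/(32*11) = 1/352, and |x - 40/21| = |61*21 - 40*32|/(32*21) = 1/672.
Cross-multiplying, 1*352 = 352 < 672 = 1*672, so 1/672 is smaller: the intermediate fraction 40/21 is closer to x than 21/11.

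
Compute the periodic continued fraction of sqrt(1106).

Write x_i = (sqrt(1106) + m_i)/d_i with (m_0, d_0) = (0, 1). a_0 = floor(sqrt(1106)) = 33, since 33^2 = 1089 <= 1106 < 1156 = 34^2.
Iterate m_{i+1} = d_i*a_i - m_i, d_{i+1} = (1106 - m_{i+1}^2)/d_i, a_{i+1} = floor((a_0 + m_{i+1})/d_{i+1}):
  m_1 = 1*33 - 0 = 33, d_1 = (1106 - 33^2)/1 = 17/1 = 17, a_1 = floor((33 + 33)/17) = 3.
  m_2 = 17*3 - 33 = 18, d_2 = (1106 - 18^2)/17 = 782/17 = 46, a_2 = floor((33 + 18)/46) = 1.
  m_3 = 46*1 - 18 = 28, d_3 = (1106 - 28^2)/46 = 322/46 = 7, a_3 = floor((33 + 28)/7) = 8.
  m_4 = 7*8 - 28 = 28, d_4 = (1106 - 28^2)/7 = 322/7 = 46, a_4 = floor((33 + 28)/46) = 1.
  m_5 = 46*1 - 28 = 18, d_5 = (1106 - 18^2)/46 = 782/46 = 17, a_5 = floor((33 + 18)/17) = 3.
  m_6 = 17*3 - 18 = 33, d_6 = (1106 - 33^2)/17 = 17/17 = 1, a_6 = floor((33 + 33)/1) = 66.
  m_7 = 1*66 - 33 = 33, d_7 = (1106 - 33^2)/1 = 17/1 = 17: (m_7, d_7) = (m_1, d_1) = (33, 17), so from here the quotients repeat a_1, ..., a_6; the period length is 6.
Hence the expansion of sqrt(1106) is a_0 = 33 followed by the repeating block 3, 1, 8, 1, 3, 66 (period 6).

[33; (3, 1, 8, 1, 3, 66)]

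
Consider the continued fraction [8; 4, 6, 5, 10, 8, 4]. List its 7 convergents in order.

8/1, 33/4, 206/25, 1063/129, 10836/1315, 87751/10649, 361840/43911

Using the convergent recurrence p_i = a_i*p_{i-1} + p_{i-2}, q_i = a_i*q_{i-1} + q_{i-2} with p_{-2}=0, p_{-1}=1, q_{-2}=1, q_{-1}=0:
  i=0: a_0=8, p_0 = 8*1 + 0 = 8, q_0 = 8*0 + 1 = 1.
  i=1: a_1=4, p_1 = 4*8 + 1 = 33, q_1 = 4*1 + 0 = 4.
  i=2: a_2=6, p_2 = 6*33 + 8 = 206, q_2 = 6*4 + 1 = 25.
  i=3: a_3=5, p_3 = 5*206 + 33 = 1063, q_3 = 5*25 + 4 = 129.
  i=4: a_4=10, p_4 = 10*1063 + 206 = 10836, q_4 = 10*129 + 25 = 1315.
  i=5: a_5=8, p_5 = 8*10836 + 1063 = 87751, q_5 = 8*1315 + 129 = 10649.
  i=6: a_6=4, p_6 = 4*87751 + 10836 = 361840, q_6 = 4*10649 + 1315 = 43911.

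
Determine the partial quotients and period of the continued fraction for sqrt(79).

Write x_i = (sqrt(79) + m_i)/d_i with (m_0, d_0) = (0, 1). a_0 = floor(sqrt(79)) = 8, since 8^2 = 64 <= 79 < 81 = 9^2.
Iterate m_{i+1} = d_i*a_i - m_i, d_{i+1} = (79 - m_{i+1}^2)/d_i, a_{i+1} = floor((a_0 + m_{i+1})/d_{i+1}):
  m_1 = 1*8 - 0 = 8, d_1 = (79 - 8^2)/1 = 15/1 = 15, a_1 = floor((8 + 8)/15) = 1.
  m_2 = 15*1 - 8 = 7, d_2 = (79 - 7^2)/15 = 30/15 = 2, a_2 = floor((8 + 7)/2) = 7.
  m_3 = 2*7 - 7 = 7, d_3 = (79 - 7^2)/2 = 30/2 = 15, a_3 = floor((8 + 7)/15) = 1.
  m_4 = 15*1 - 7 = 8, d_4 = (79 - 8^2)/15 = 15/15 = 1, a_4 = floor((8 + 8)/1) = 16.
  m_5 = 1*16 - 8 = 8, d_5 = (79 - 8^2)/1 = 15/1 = 15: (m_5, d_5) = (m_1, d_1) = (8, 15), so from here the quotients repeat a_1, ..., a_4; the period length is 4.
Hence the expansion of sqrt(79) is a_0 = 8 followed by the repeating block 1, 7, 1, 16 (period 4).

[8; (1, 7, 1, 16)]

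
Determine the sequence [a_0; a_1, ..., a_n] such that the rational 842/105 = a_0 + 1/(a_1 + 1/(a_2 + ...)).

Run the Euclidean algorithm on 842 and 105; the successive quotients are the partial quotients a_0, a_1, ... (each step inverts the fractional part left over by the previous one):
  842 = 8*105 + 2, so a_0 = 8.
  105 = 52*2 + 1, so a_1 = 52.
  2 = 2*1 + 0, so a_2 = 2.
The remainder reaches 0 after 3 divisions, so the expansion has 3 partial quotients, read off in order.

[8; 52, 2]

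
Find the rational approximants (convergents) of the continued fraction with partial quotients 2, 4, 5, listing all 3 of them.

2/1, 9/4, 47/21

Using the convergent recurrence p_i = a_i*p_{i-1} + p_{i-2}, q_i = a_i*q_{i-1} + q_{i-2} with p_{-2}=0, p_{-1}=1, q_{-2}=1, q_{-1}=0:
  i=0: a_0=2, p_0 = 2*1 + 0 = 2, q_0 = 2*0 + 1 = 1.
  i=1: a_1=4, p_1 = 4*2 + 1 = 9, q_1 = 4*1 + 0 = 4.
  i=2: a_2=5, p_2 = 5*9 + 2 = 47, q_2 = 5*4 + 1 = 21.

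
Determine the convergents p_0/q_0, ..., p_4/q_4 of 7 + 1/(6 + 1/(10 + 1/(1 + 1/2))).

Using the convergent recurrence p_i = a_i*p_{i-1} + p_{i-2}, q_i = a_i*q_{i-1} + q_{i-2} with p_{-2}=0, p_{-1}=1, q_{-2}=1, q_{-1}=0:
  i=0: a_0=7, p_0 = 7*1 + 0 = 7, q_0 = 7*0 + 1 = 1.
  i=1: a_1=6, p_1 = 6*7 + 1 = 43, q_1 = 6*1 + 0 = 6.
  i=2: a_2=10, p_2 = 10*43 + 7 = 437, q_2 = 10*6 + 1 = 61.
  i=3: a_3=1, p_3 = 1*437 + 43 = 480, q_3 = 1*61 + 6 = 67.
  i=4: a_4=2, p_4 = 2*480 + 437 = 1397, q_4 = 2*67 + 61 = 195.

7/1, 43/6, 437/61, 480/67, 1397/195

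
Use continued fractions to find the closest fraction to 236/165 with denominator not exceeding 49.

63/44

Expand x = 236/165 as a continued fraction with the Euclidean algorithm:
  236 = 1*165 + 71, so a_0 = 1.
  165 = 2*71 + 23, so a_1 = 2.
  71 = 3*23 + 2, so a_2 = 3.
  23 = 11*2 + 1, so a_3 = 11.
  2 = 2*1 + 0, so a_4 = 2.
so x = [1; 2, 3, 11, 2].
Convergents (p_i = a_i*p_{i-1} + p_{i-2}, q_i = a_i*q_{i-1} + q_{i-2} with p_{-2}=0, p_{-1}=1, q_{-2}=1, q_{-1}=0), until the denominator exceeds 49:
  i=0: a_0=1, p_0 = 1*1 + 0 = 1, q_0 = 1*0 + 1 = 1.
  i=1: a_1=2, p_1 = 2*1 + 1 = 3, q_1 = 2*1 + 0 = 2.
  i=2: a_2=3, p_2 = 3*3 + 1 = 10, q_2 = 3*2 + 1 = 7.
  i=3: a_3=11, p_3 = 11*10 + 3 = 113, q_3 = 11*7 + 2 = 79.
q_3 = 79 > 49, so the last convergent with denominator <= 49 is p_2/q_2 = 10/7.
The closest fraction with denominator <= 49 is either p_2/q_2 or the intermediate fraction (k*p_2 + p_1)/(k*q_2 + q_1) with the largest k >= 1 whose denominator stays <= 49; these approach x as k grows, and every other convergent or intermediate fraction in range is farther away.
Largest k: floor((49 - q_1)/q_2) = floor((49 - 2)/7) = 6.
That gives (6*10 + 3)/(6*7 + 2) = 63/44.
Compare the errors: |x - 10/7| = |236*7 - 10*165|/(165*7) = 2/1155, and |x - 63/44| = |236*44 - 63*165|/(165*44) = 11/7260.
Cross-multiplying, 11*1155 = 12705 < 14520 = 2*7260, so 11/7260 is smaller: the intermediate fraction 63/44 is closer to x than 10/7.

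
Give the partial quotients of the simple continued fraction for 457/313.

[1; 2, 5, 1, 3, 6]

Run the Euclidean algorithm on 457 and 313; the successive quotients are the partial quotients a_0, a_1, ... (each step inverts the fractional part left over by the previous one):
  457 = 1*313 + 144, so a_0 = 1.
  313 = 2*144 + 25, so a_1 = 2.
  144 = 5*25 + 19, so a_2 = 5.
  25 = 1*19 + 6, so a_3 = 1.
  19 = 3*6 + 1, so a_4 = 3.
  6 = 6*1 + 0, so a_5 = 6.
The remainder reaches 0 after 6 divisions, so the expansion has 6 partial quotients, read off in order.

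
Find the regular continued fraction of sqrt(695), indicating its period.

[26; (2, 1, 3, 10, 3, 1, 2, 52)]

Write x_i = (sqrt(695) + m_i)/d_i with (m_0, d_0) = (0, 1). a_0 = floor(sqrt(695)) = 26, since 26^2 = 676 <= 695 < 729 = 27^2.
Iterate m_{i+1} = d_i*a_i - m_i, d_{i+1} = (695 - m_{i+1}^2)/d_i, a_{i+1} = floor((a_0 + m_{i+1})/d_{i+1}):
  m_1 = 1*26 - 0 = 26, d_1 = (695 - 26^2)/1 = 19/1 = 19, a_1 = floor((26 + 26)/19) = 2.
  m_2 = 19*2 - 26 = 12, d_2 = (695 - 12^2)/19 = 551/19 = 29, a_2 = floor((26 + 12)/29) = 1.
  m_3 = 29*1 - 12 = 17, d_3 = (695 - 17^2)/29 = 406/29 = 14, a_3 = floor((26 + 17)/14) = 3.
  m_4 = 14*3 - 17 = 25, d_4 = (695 - 25^2)/14 = 70/14 = 5, a_4 = floor((26 + 25)/5) = 10.
  m_5 = 5*10 - 25 = 25, d_5 = (695 - 25^2)/5 = 70/5 = 14, a_5 = floor((26 + 25)/14) = 3.
  m_6 = 14*3 - 25 = 17, d_6 = (695 - 17^2)/14 = 406/14 = 29, a_6 = floor((26 + 17)/29) = 1.
  m_7 = 29*1 - 17 = 12, d_7 = (695 - 12^2)/29 = 551/29 = 19, a_7 = floor((26 + 12)/19) = 2.
  m_8 = 19*2 - 12 = 26, d_8 = (695 - 26^2)/19 = 19/19 = 1, a_8 = floor((26 + 26)/1) = 52.
  m_9 = 1*52 - 26 = 26, d_9 = (695 - 26^2)/1 = 19/1 = 19: (m_9, d_9) = (m_1, d_1) = (26, 19), so from here the quotients repeat a_1, ..., a_8; the period length is 8.
Hence the expansion of sqrt(695) is a_0 = 26 followed by the repeating block 2, 1, 3, 10, 3, 1, 2, 52 (period 8).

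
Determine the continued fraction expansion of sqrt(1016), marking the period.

Write x_i = (sqrt(1016) + m_i)/d_i with (m_0, d_0) = (0, 1). a_0 = floor(sqrt(1016)) = 31, since 31^2 = 961 <= 1016 < 1024 = 32^2.
Iterate m_{i+1} = d_i*a_i - m_i, d_{i+1} = (1016 - m_{i+1}^2)/d_i, a_{i+1} = floor((a_0 + m_{i+1})/d_{i+1}):
  m_1 = 1*31 - 0 = 31, d_1 = (1016 - 31^2)/1 = 55/1 = 55, a_1 = floor((31 + 31)/55) = 1.
  m_2 = 55*1 - 31 = 24, d_2 = (1016 - 24^2)/55 = 440/55 = 8, a_2 = floor((31 + 24)/8) = 6.
  m_3 = 8*6 - 24 = 24, d_3 = (1016 - 24^2)/8 = 440/8 = 55, a_3 = floor((31 + 24)/55) = 1.
  m_4 = 55*1 - 24 = 31, d_4 = (1016 - 31^2)/55 = 55/55 = 1, a_4 = floor((31 + 31)/1) = 62.
  m_5 = 1*62 - 31 = 31, d_5 = (1016 - 31^2)/1 = 55/1 = 55: (m_5, d_5) = (m_1, d_1) = (31, 55), so from here the quotients repeat a_1, ..., a_4; the period length is 4.
Hence the expansion of sqrt(1016) is a_0 = 31 followed by the repeating block 1, 6, 1, 62 (period 4).

[31; (1, 6, 1, 62)]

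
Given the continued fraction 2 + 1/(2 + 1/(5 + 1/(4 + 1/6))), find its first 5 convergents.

2/1, 5/2, 27/11, 113/46, 705/287

Using the convergent recurrence p_i = a_i*p_{i-1} + p_{i-2}, q_i = a_i*q_{i-1} + q_{i-2} with p_{-2}=0, p_{-1}=1, q_{-2}=1, q_{-1}=0:
  i=0: a_0=2, p_0 = 2*1 + 0 = 2, q_0 = 2*0 + 1 = 1.
  i=1: a_1=2, p_1 = 2*2 + 1 = 5, q_1 = 2*1 + 0 = 2.
  i=2: a_2=5, p_2 = 5*5 + 2 = 27, q_2 = 5*2 + 1 = 11.
  i=3: a_3=4, p_3 = 4*27 + 5 = 113, q_3 = 4*11 + 2 = 46.
  i=4: a_4=6, p_4 = 6*113 + 27 = 705, q_4 = 6*46 + 11 = 287.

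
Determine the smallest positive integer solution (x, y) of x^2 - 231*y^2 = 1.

First expand sqrt(231) as a continued fraction. With x_i = (sqrt(231) + m_i)/d_i and (m_0, d_0) = (0, 1): a_0 = floor(sqrt(231)) = 15, since 15^2 = 225 <= 231 < 256 = 16^2.
Iterate m_{i+1} = d_i*a_i - m_i, d_{i+1} = (231 - m_{i+1}^2)/d_i, a_{i+1} = floor((a_0 + m_{i+1})/d_{i+1}):
  m_1 = 1*15 - 0 = 15, d_1 = (231 - 15^2)/1 = 6/1 = 6, a_1 = floor((15 + 15)/6) = 5.
  m_2 = 6*5 - 15 = 15, d_2 = (231 - 15^2)/6 = 6/6 = 1, a_2 = floor((15 + 15)/1) = 30.
  m_3 = 1*30 - 15 = 15, d_3 = (231 - 15^2)/1 = 6/1 = 6: (m_3, d_3) = (m_1, d_1) = (15, 6), so from here the quotients repeat a_1, a_2; the period length is 2.
So sqrt(231) = [15; (5, 30)] with period length k = 2.
k is even, so the fundamental solution of x^2 - 231y^2 = 1 is (p_{k-1}, q_{k-1}) = (p_1, q_1); compute convergents through index 1.
Convergents (p_i = a_i*p_{i-1} + p_{i-2}, q_i = a_i*q_{i-1} + q_{i-2} with p_{-2}=0, p_{-1}=1, q_{-2}=1, q_{-1}=0):
  i=0: a_0=15, p_0 = 15*1 + 0 = 15, q_0 = 15*0 + 1 = 1.
  i=1: a_1=5, p_1 = 5*15 + 1 = 76, q_1 = 5*1 + 0 = 5.
Check: 76^2 - 231*5^2 = 5776 - 5775 = 1, so (x, y) = (76, 5) solves the equation, and by the theorem it is the least positive solution.

(x, y) = (76, 5)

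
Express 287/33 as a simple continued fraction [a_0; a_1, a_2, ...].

[8; 1, 2, 3, 3]

Run the Euclidean algorithm on 287 and 33; the successive quotients are the partial quotients a_0, a_1, ... (each step inverts the fractional part left over by the previous one):
  287 = 8*33 + 23, so a_0 = 8.
  33 = 1*23 + 10, so a_1 = 1.
  23 = 2*10 + 3, so a_2 = 2.
  10 = 3*3 + 1, so a_3 = 3.
  3 = 3*1 + 0, so a_4 = 3.
The remainder reaches 0 after 5 divisions, so the expansion has 5 partial quotients, read off in order.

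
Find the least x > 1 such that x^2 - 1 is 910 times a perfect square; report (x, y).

First expand sqrt(910) as a continued fraction. With x_i = (sqrt(910) + m_i)/d_i and (m_0, d_0) = (0, 1): a_0 = floor(sqrt(910)) = 30, since 30^2 = 900 <= 910 < 961 = 31^2.
Iterate m_{i+1} = d_i*a_i - m_i, d_{i+1} = (910 - m_{i+1}^2)/d_i, a_{i+1} = floor((a_0 + m_{i+1})/d_{i+1}):
  m_1 = 1*30 - 0 = 30, d_1 = (910 - 30^2)/1 = 10/1 = 10, a_1 = floor((30 + 30)/10) = 6.
  m_2 = 10*6 - 30 = 30, d_2 = (910 - 30^2)/10 = 10/10 = 1, a_2 = floor((30 + 30)/1) = 60.
  m_3 = 1*60 - 30 = 30, d_3 = (910 - 30^2)/1 = 10/1 = 10: (m_3, d_3) = (m_1, d_1) = (30, 10), so from here the quotients repeat a_1, a_2; the period length is 2.
So sqrt(910) = [30; (6, 60)] with period length k = 2.
k is even, so the fundamental solution of x^2 - 910y^2 = 1 is (p_{k-1}, q_{k-1}) = (p_1, q_1); compute convergents through index 1.
Convergents (p_i = a_i*p_{i-1} + p_{i-2}, q_i = a_i*q_{i-1} + q_{i-2} with p_{-2}=0, p_{-1}=1, q_{-2}=1, q_{-1}=0):
  i=0: a_0=30, p_0 = 30*1 + 0 = 30, q_0 = 30*0 + 1 = 1.
  i=1: a_1=6, p_1 = 6*30 + 1 = 181, q_1 = 6*1 + 0 = 6.
Check: 181^2 - 910*6^2 = 32761 - 32760 = 1, so (x, y) = (181, 6) solves the equation, and by the theorem it is the least positive solution.

(x, y) = (181, 6)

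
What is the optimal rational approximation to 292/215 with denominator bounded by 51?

Expand x = 292/215 as a continued fraction with the Euclidean algorithm:
  292 = 1*215 + 77, so a_0 = 1.
  215 = 2*77 + 61, so a_1 = 2.
  77 = 1*61 + 16, so a_2 = 1.
  61 = 3*16 + 13, so a_3 = 3.
  16 = 1*13 + 3, so a_4 = 1.
  13 = 4*3 + 1, so a_5 = 4.
  3 = 3*1 + 0, so a_6 = 3.
so x = [1; 2, 1, 3, 1, 4, 3].
Convergents (p_i = a_i*p_{i-1} + p_{i-2}, q_i = a_i*q_{i-1} + q_{i-2} with p_{-2}=0, p_{-1}=1, q_{-2}=1, q_{-1}=0), until the denominator exceeds 51:
  i=0: a_0=1, p_0 = 1*1 + 0 = 1, q_0 = 1*0 + 1 = 1.
  i=1: a_1=2, p_1 = 2*1 + 1 = 3, q_1 = 2*1 + 0 = 2.
  i=2: a_2=1, p_2 = 1*3 + 1 = 4, q_2 = 1*2 + 1 = 3.
  i=3: a_3=3, p_3 = 3*4 + 3 = 15, q_3 = 3*3 + 2 = 11.
  i=4: a_4=1, p_4 = 1*15 + 4 = 19, q_4 = 1*11 + 3 = 14.
  i=5: a_5=4, p_5 = 4*19 + 15 = 91, q_5 = 4*14 + 11 = 67.
q_5 = 67 > 51, so the last convergent with denominator <= 51 is p_4/q_4 = 19/14.
The closest fraction with denominator <= 51 is either p_4/q_4 or the intermediate fraction (k*p_4 + p_3)/(k*q_4 + q_3) with the largest k >= 1 whose denominator stays <= 51; these approach x as k grows, and every other convergent or intermediate fraction in range is farther away.
Largest k: floor((51 - q_3)/q_4) = floor((51 - 11)/14) = 2.
That gives (2*19 + 15)/(2*14 + 11) = 53/39.
Compare the errors: |x - 19/14| = |292*14 - 19*215|/(215*14) = 3/3010, and |x - 53/39| = |292*39 - 53*215|/(215*39) = 7/8385.
Cross-multiplying, 7*3010 = 21070 < 25155 = 3*8385, so 7/8385 is smaller: the intermediate fraction 53/39 is closer to x than 19/14.

53/39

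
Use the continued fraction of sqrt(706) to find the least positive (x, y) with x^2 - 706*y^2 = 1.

(x, y) = (34595, 1302)

First expand sqrt(706) as a continued fraction. With x_i = (sqrt(706) + m_i)/d_i and (m_0, d_0) = (0, 1): a_0 = floor(sqrt(706)) = 26, since 26^2 = 676 <= 706 < 729 = 27^2.
Iterate m_{i+1} = d_i*a_i - m_i, d_{i+1} = (706 - m_{i+1}^2)/d_i, a_{i+1} = floor((a_0 + m_{i+1})/d_{i+1}):
  m_1 = 1*26 - 0 = 26, d_1 = (706 - 26^2)/1 = 30/1 = 30, a_1 = floor((26 + 26)/30) = 1.
  m_2 = 30*1 - 26 = 4, d_2 = (706 - 4^2)/30 = 690/30 = 23, a_2 = floor((26 + 4)/23) = 1.
  m_3 = 23*1 - 4 = 19, d_3 = (706 - 19^2)/23 = 345/23 = 15, a_3 = floor((26 + 19)/15) = 3.
  m_4 = 15*3 - 19 = 26, d_4 = (706 - 26^2)/15 = 30/15 = 2, a_4 = floor((26 + 26)/2) = 26.
  m_5 = 2*26 - 26 = 26, d_5 = (706 - 26^2)/2 = 30/2 = 15, a_5 = floor((26 + 26)/15) = 3.
  m_6 = 15*3 - 26 = 19, d_6 = (706 - 19^2)/15 = 345/15 = 23, a_6 = floor((26 + 19)/23) = 1.
  m_7 = 23*1 - 19 = 4, d_7 = (706 - 4^2)/23 = 690/23 = 30, a_7 = floor((26 + 4)/30) = 1.
  m_8 = 30*1 - 4 = 26, d_8 = (706 - 26^2)/30 = 30/30 = 1, a_8 = floor((26 + 26)/1) = 52.
  m_9 = 1*52 - 26 = 26, d_9 = (706 - 26^2)/1 = 30/1 = 30: (m_9, d_9) = (m_1, d_1) = (26, 30), so from here the quotients repeat a_1, ..., a_8; the period length is 8.
So sqrt(706) = [26; (1, 1, 3, 26, 3, 1, 1, 52)] with period length k = 8.
k is even, so the fundamental solution of x^2 - 706y^2 = 1 is (p_{k-1}, q_{k-1}) = (p_7, q_7); compute convergents through index 7.
Convergents (p_i = a_i*p_{i-1} + p_{i-2}, q_i = a_i*q_{i-1} + q_{i-2} with p_{-2}=0, p_{-1}=1, q_{-2}=1, q_{-1}=0):
  i=0: a_0=26, p_0 = 26*1 + 0 = 26, q_0 = 26*0 + 1 = 1.
  i=1: a_1=1, p_1 = 1*26 + 1 = 27, q_1 = 1*1 + 0 = 1.
  i=2: a_2=1, p_2 = 1*27 + 26 = 53, q_2 = 1*1 + 1 = 2.
  i=3: a_3=3, p_3 = 3*53 + 27 = 186, q_3 = 3*2 + 1 = 7.
  i=4: a_4=26, p_4 = 26*186 + 53 = 4889, q_4 = 26*7 + 2 = 184.
  i=5: a_5=3, p_5 = 3*4889 + 186 = 14853, q_5 = 3*184 + 7 = 559.
  i=6: a_6=1, p_6 = 1*14853 + 4889 = 19742, q_6 = 1*559 + 184 = 743.
  i=7: a_7=1, p_7 = 1*19742 + 14853 = 34595, q_7 = 1*743 + 559 = 1302.
Check: 34595^2 - 706*1302^2 = 1196814025 - 1196814024 = 1, so (x, y) = (34595, 1302) solves the equation, and by the theorem it is the least positive solution.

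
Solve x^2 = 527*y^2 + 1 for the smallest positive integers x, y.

(x, y) = (528, 23)

First expand sqrt(527) as a continued fraction. With x_i = (sqrt(527) + m_i)/d_i and (m_0, d_0) = (0, 1): a_0 = floor(sqrt(527)) = 22, since 22^2 = 484 <= 527 < 529 = 23^2.
Iterate m_{i+1} = d_i*a_i - m_i, d_{i+1} = (527 - m_{i+1}^2)/d_i, a_{i+1} = floor((a_0 + m_{i+1})/d_{i+1}):
  m_1 = 1*22 - 0 = 22, d_1 = (527 - 22^2)/1 = 43/1 = 43, a_1 = floor((22 + 22)/43) = 1.
  m_2 = 43*1 - 22 = 21, d_2 = (527 - 21^2)/43 = 86/43 = 2, a_2 = floor((22 + 21)/2) = 21.
  m_3 = 2*21 - 21 = 21, d_3 = (527 - 21^2)/2 = 86/2 = 43, a_3 = floor((22 + 21)/43) = 1.
  m_4 = 43*1 - 21 = 22, d_4 = (527 - 22^2)/43 = 43/43 = 1, a_4 = floor((22 + 22)/1) = 44.
  m_5 = 1*44 - 22 = 22, d_5 = (527 - 22^2)/1 = 43/1 = 43: (m_5, d_5) = (m_1, d_1) = (22, 43), so from here the quotients repeat a_1, ..., a_4; the period length is 4.
So sqrt(527) = [22; (1, 21, 1, 44)] with period length k = 4.
k is even, so the fundamental solution of x^2 - 527y^2 = 1 is (p_{k-1}, q_{k-1}) = (p_3, q_3); compute convergents through index 3.
Convergents (p_i = a_i*p_{i-1} + p_{i-2}, q_i = a_i*q_{i-1} + q_{i-2} with p_{-2}=0, p_{-1}=1, q_{-2}=1, q_{-1}=0):
  i=0: a_0=22, p_0 = 22*1 + 0 = 22, q_0 = 22*0 + 1 = 1.
  i=1: a_1=1, p_1 = 1*22 + 1 = 23, q_1 = 1*1 + 0 = 1.
  i=2: a_2=21, p_2 = 21*23 + 22 = 505, q_2 = 21*1 + 1 = 22.
  i=3: a_3=1, p_3 = 1*505 + 23 = 528, q_3 = 1*22 + 1 = 23.
Check: 528^2 - 527*23^2 = 278784 - 278783 = 1, so (x, y) = (528, 23) solves the equation, and by the theorem it is the least positive solution.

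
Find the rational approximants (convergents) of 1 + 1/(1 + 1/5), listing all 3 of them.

1/1, 2/1, 11/6

Using the convergent recurrence p_i = a_i*p_{i-1} + p_{i-2}, q_i = a_i*q_{i-1} + q_{i-2} with p_{-2}=0, p_{-1}=1, q_{-2}=1, q_{-1}=0:
  i=0: a_0=1, p_0 = 1*1 + 0 = 1, q_0 = 1*0 + 1 = 1.
  i=1: a_1=1, p_1 = 1*1 + 1 = 2, q_1 = 1*1 + 0 = 1.
  i=2: a_2=5, p_2 = 5*2 + 1 = 11, q_2 = 5*1 + 1 = 6.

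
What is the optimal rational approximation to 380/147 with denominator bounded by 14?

31/12

Expand x = 380/147 as a continued fraction with the Euclidean algorithm:
  380 = 2*147 + 86, so a_0 = 2.
  147 = 1*86 + 61, so a_1 = 1.
  86 = 1*61 + 25, so a_2 = 1.
  61 = 2*25 + 11, so a_3 = 2.
  25 = 2*11 + 3, so a_4 = 2.
  11 = 3*3 + 2, so a_5 = 3.
  3 = 1*2 + 1, so a_6 = 1.
  2 = 2*1 + 0, so a_7 = 2.
so x = [2; 1, 1, 2, 2, 3, 1, 2].
Convergents (p_i = a_i*p_{i-1} + p_{i-2}, q_i = a_i*q_{i-1} + q_{i-2} with p_{-2}=0, p_{-1}=1, q_{-2}=1, q_{-1}=0), until the denominator exceeds 14:
  i=0: a_0=2, p_0 = 2*1 + 0 = 2, q_0 = 2*0 + 1 = 1.
  i=1: a_1=1, p_1 = 1*2 + 1 = 3, q_1 = 1*1 + 0 = 1.
  i=2: a_2=1, p_2 = 1*3 + 2 = 5, q_2 = 1*1 + 1 = 2.
  i=3: a_3=2, p_3 = 2*5 + 3 = 13, q_3 = 2*2 + 1 = 5.
  i=4: a_4=2, p_4 = 2*13 + 5 = 31, q_4 = 2*5 + 2 = 12.
  i=5: a_5=3, p_5 = 3*31 + 13 = 106, q_5 = 3*12 + 5 = 41.
q_5 = 41 > 14, so the last convergent with denominator <= 14 is p_4/q_4 = 31/12.
The closest fraction with denominator <= 14 is either p_4/q_4 or the intermediate fraction (k*p_4 + p_3)/(k*q_4 + q_3) with the largest k >= 1 whose denominator stays <= 14; these approach x as k grows, and every other convergent or intermediate fraction in range is farther away.
Largest k: floor((14 - q_3)/q_4) = floor((14 - 5)/12) = 0.
Since k = 0, no intermediate fraction beyond p_4/q_4 has denominator <= 14, so the convergent 31/12 is the closest (its error is |380*12 - 31*147|/(147*12) = 3/1764).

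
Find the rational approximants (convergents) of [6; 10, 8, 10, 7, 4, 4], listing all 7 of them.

Using the convergent recurrence p_i = a_i*p_{i-1} + p_{i-2}, q_i = a_i*q_{i-1} + q_{i-2} with p_{-2}=0, p_{-1}=1, q_{-2}=1, q_{-1}=0:
  i=0: a_0=6, p_0 = 6*1 + 0 = 6, q_0 = 6*0 + 1 = 1.
  i=1: a_1=10, p_1 = 10*6 + 1 = 61, q_1 = 10*1 + 0 = 10.
  i=2: a_2=8, p_2 = 8*61 + 6 = 494, q_2 = 8*10 + 1 = 81.
  i=3: a_3=10, p_3 = 10*494 + 61 = 5001, q_3 = 10*81 + 10 = 820.
  i=4: a_4=7, p_4 = 7*5001 + 494 = 35501, q_4 = 7*820 + 81 = 5821.
  i=5: a_5=4, p_5 = 4*35501 + 5001 = 147005, q_5 = 4*5821 + 820 = 24104.
  i=6: a_6=4, p_6 = 4*147005 + 35501 = 623521, q_6 = 4*24104 + 5821 = 102237.

6/1, 61/10, 494/81, 5001/820, 35501/5821, 147005/24104, 623521/102237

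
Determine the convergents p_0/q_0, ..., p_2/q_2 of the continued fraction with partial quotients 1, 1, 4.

1/1, 2/1, 9/5

Using the convergent recurrence p_i = a_i*p_{i-1} + p_{i-2}, q_i = a_i*q_{i-1} + q_{i-2} with p_{-2}=0, p_{-1}=1, q_{-2}=1, q_{-1}=0:
  i=0: a_0=1, p_0 = 1*1 + 0 = 1, q_0 = 1*0 + 1 = 1.
  i=1: a_1=1, p_1 = 1*1 + 1 = 2, q_1 = 1*1 + 0 = 1.
  i=2: a_2=4, p_2 = 4*2 + 1 = 9, q_2 = 4*1 + 1 = 5.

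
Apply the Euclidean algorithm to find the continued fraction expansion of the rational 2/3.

Run the Euclidean algorithm on 2 and 3; the successive quotients are the partial quotients a_0, a_1, ... (each step inverts the fractional part left over by the previous one):
  2 = 0*3 + 2, so a_0 = 0.
  3 = 1*2 + 1, so a_1 = 1.
  2 = 2*1 + 0, so a_2 = 2.
The remainder reaches 0 after 3 divisions, so the expansion has 3 partial quotients, read off in order.

[0; 1, 2]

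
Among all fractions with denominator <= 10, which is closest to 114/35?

Expand x = 114/35 as a continued fraction with the Euclidean algorithm:
  114 = 3*35 + 9, so a_0 = 3.
  35 = 3*9 + 8, so a_1 = 3.
  9 = 1*8 + 1, so a_2 = 1.
  8 = 8*1 + 0, so a_3 = 8.
so x = [3; 3, 1, 8].
Convergents (p_i = a_i*p_{i-1} + p_{i-2}, q_i = a_i*q_{i-1} + q_{i-2} with p_{-2}=0, p_{-1}=1, q_{-2}=1, q_{-1}=0), until the denominator exceeds 10:
  i=0: a_0=3, p_0 = 3*1 + 0 = 3, q_0 = 3*0 + 1 = 1.
  i=1: a_1=3, p_1 = 3*3 + 1 = 10, q_1 = 3*1 + 0 = 3.
  i=2: a_2=1, p_2 = 1*10 + 3 = 13, q_2 = 1*3 + 1 = 4.
  i=3: a_3=8, p_3 = 8*13 + 10 = 114, q_3 = 8*4 + 3 = 35.
q_3 = 35 > 10, so the last convergent with denominator <= 10 is p_2/q_2 = 13/4.
The closest fraction with denominator <= 10 is either p_2/q_2 or the intermediate fraction (k*p_2 + p_1)/(k*q_2 + q_1) with the largest k >= 1 whose denominator stays <= 10; these approach x as k grows, and every other convergent or intermediate fraction in range is farther away.
Largest k: floor((10 - q_1)/q_2) = floor((10 - 3)/4) = 1.
That gives (1*13 + 10)/(1*4 + 3) = 23/7.
Compare the errors: |x - 13/4| = |114*4 - 13*35|/(35*4) = 1/140, and |x - 23/7| = |114*7 - 23*35|/(35*7) = 7/245.
Cross-multiplying, 1*245 = 245 < 980 = 7*140, so 1/140 is smaller: the convergent 13/4 is closer to x than 23/7.

13/4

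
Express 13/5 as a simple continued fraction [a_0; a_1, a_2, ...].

[2; 1, 1, 2]

Run the Euclidean algorithm on 13 and 5; the successive quotients are the partial quotients a_0, a_1, ... (each step inverts the fractional part left over by the previous one):
  13 = 2*5 + 3, so a_0 = 2.
  5 = 1*3 + 2, so a_1 = 1.
  3 = 1*2 + 1, so a_2 = 1.
  2 = 2*1 + 0, so a_3 = 2.
The remainder reaches 0 after 4 divisions, so the expansion has 4 partial quotients, read off in order.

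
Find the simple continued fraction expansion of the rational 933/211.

[4; 2, 2, 1, 2, 3, 3]

Run the Euclidean algorithm on 933 and 211; the successive quotients are the partial quotients a_0, a_1, ... (each step inverts the fractional part left over by the previous one):
  933 = 4*211 + 89, so a_0 = 4.
  211 = 2*89 + 33, so a_1 = 2.
  89 = 2*33 + 23, so a_2 = 2.
  33 = 1*23 + 10, so a_3 = 1.
  23 = 2*10 + 3, so a_4 = 2.
  10 = 3*3 + 1, so a_5 = 3.
  3 = 3*1 + 0, so a_6 = 3.
The remainder reaches 0 after 7 divisions, so the expansion has 7 partial quotients, read off in order.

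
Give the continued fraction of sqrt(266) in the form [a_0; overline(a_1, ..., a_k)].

Write x_i = (sqrt(266) + m_i)/d_i with (m_0, d_0) = (0, 1). a_0 = floor(sqrt(266)) = 16, since 16^2 = 256 <= 266 < 289 = 17^2.
Iterate m_{i+1} = d_i*a_i - m_i, d_{i+1} = (266 - m_{i+1}^2)/d_i, a_{i+1} = floor((a_0 + m_{i+1})/d_{i+1}):
  m_1 = 1*16 - 0 = 16, d_1 = (266 - 16^2)/1 = 10/1 = 10, a_1 = floor((16 + 16)/10) = 3.
  m_2 = 10*3 - 16 = 14, d_2 = (266 - 14^2)/10 = 70/10 = 7, a_2 = floor((16 + 14)/7) = 4.
  m_3 = 7*4 - 14 = 14, d_3 = (266 - 14^2)/7 = 70/7 = 10, a_3 = floor((16 + 14)/10) = 3.
  m_4 = 10*3 - 14 = 16, d_4 = (266 - 16^2)/10 = 10/10 = 1, a_4 = floor((16 + 16)/1) = 32.
  m_5 = 1*32 - 16 = 16, d_5 = (266 - 16^2)/1 = 10/1 = 10: (m_5, d_5) = (m_1, d_1) = (16, 10), so from here the quotients repeat a_1, ..., a_4; the period length is 4.
Hence the expansion of sqrt(266) is a_0 = 16 followed by the repeating block 3, 4, 3, 32 (period 4).

[16; overline(3, 4, 3, 32)]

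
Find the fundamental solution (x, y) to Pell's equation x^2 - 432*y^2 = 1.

First expand sqrt(432) as a continued fraction. With x_i = (sqrt(432) + m_i)/d_i and (m_0, d_0) = (0, 1): a_0 = floor(sqrt(432)) = 20, since 20^2 = 400 <= 432 < 441 = 21^2.
Iterate m_{i+1} = d_i*a_i - m_i, d_{i+1} = (432 - m_{i+1}^2)/d_i, a_{i+1} = floor((a_0 + m_{i+1})/d_{i+1}):
  m_1 = 1*20 - 0 = 20, d_1 = (432 - 20^2)/1 = 32/1 = 32, a_1 = floor((20 + 20)/32) = 1.
  m_2 = 32*1 - 20 = 12, d_2 = (432 - 12^2)/32 = 288/32 = 9, a_2 = floor((20 + 12)/9) = 3.
  m_3 = 9*3 - 12 = 15, d_3 = (432 - 15^2)/9 = 207/9 = 23, a_3 = floor((20 + 15)/23) = 1.
  m_4 = 23*1 - 15 = 8, d_4 = (432 - 8^2)/23 = 368/23 = 16, a_4 = floor((20 + 8)/16) = 1.
  m_5 = 16*1 - 8 = 8, d_5 = (432 - 8^2)/16 = 368/16 = 23, a_5 = floor((20 + 8)/23) = 1.
  m_6 = 23*1 - 8 = 15, d_6 = (432 - 15^2)/23 = 207/23 = 9, a_6 = floor((20 + 15)/9) = 3.
  m_7 = 9*3 - 15 = 12, d_7 = (432 - 12^2)/9 = 288/9 = 32, a_7 = floor((20 + 12)/32) = 1.
  m_8 = 32*1 - 12 = 20, d_8 = (432 - 20^2)/32 = 32/32 = 1, a_8 = floor((20 + 20)/1) = 40.
  m_9 = 1*40 - 20 = 20, d_9 = (432 - 20^2)/1 = 32/1 = 32: (m_9, d_9) = (m_1, d_1) = (20, 32), so from here the quotients repeat a_1, ..., a_8; the period length is 8.
So sqrt(432) = [20; (1, 3, 1, 1, 1, 3, 1, 40)] with period length k = 8.
k is even, so the fundamental solution of x^2 - 432y^2 = 1 is (p_{k-1}, q_{k-1}) = (p_7, q_7); compute convergents through index 7.
Convergents (p_i = a_i*p_{i-1} + p_{i-2}, q_i = a_i*q_{i-1} + q_{i-2} with p_{-2}=0, p_{-1}=1, q_{-2}=1, q_{-1}=0):
  i=0: a_0=20, p_0 = 20*1 + 0 = 20, q_0 = 20*0 + 1 = 1.
  i=1: a_1=1, p_1 = 1*20 + 1 = 21, q_1 = 1*1 + 0 = 1.
  i=2: a_2=3, p_2 = 3*21 + 20 = 83, q_2 = 3*1 + 1 = 4.
  i=3: a_3=1, p_3 = 1*83 + 21 = 104, q_3 = 1*4 + 1 = 5.
  i=4: a_4=1, p_4 = 1*104 + 83 = 187, q_4 = 1*5 + 4 = 9.
  i=5: a_5=1, p_5 = 1*187 + 104 = 291, q_5 = 1*9 + 5 = 14.
  i=6: a_6=3, p_6 = 3*291 + 187 = 1060, q_6 = 3*14 + 9 = 51.
  i=7: a_7=1, p_7 = 1*1060 + 291 = 1351, q_7 = 1*51 + 14 = 65.
Check: 1351^2 - 432*65^2 = 1825201 - 1825200 = 1, so (x, y) = (1351, 65) solves the equation, and by the theorem it is the least positive solution.

(x, y) = (1351, 65)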